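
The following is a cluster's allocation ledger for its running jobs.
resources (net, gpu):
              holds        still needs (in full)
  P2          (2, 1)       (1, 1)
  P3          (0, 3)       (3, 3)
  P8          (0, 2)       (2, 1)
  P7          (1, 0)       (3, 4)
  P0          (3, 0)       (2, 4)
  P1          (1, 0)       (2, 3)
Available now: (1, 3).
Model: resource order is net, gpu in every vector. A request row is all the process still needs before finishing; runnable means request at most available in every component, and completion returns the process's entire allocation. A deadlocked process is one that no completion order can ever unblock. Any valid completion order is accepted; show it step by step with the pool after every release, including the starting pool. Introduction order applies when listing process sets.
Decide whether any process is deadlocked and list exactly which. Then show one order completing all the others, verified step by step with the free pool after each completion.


No process is deadlocked.
Key observation: starting with P2, each completion frees enough for the next — no one is permanently blocked.
The rest can finish in the order P2, P3, P7, P0, P1, P8. Walking it through:
  pool = (1, 3)
  P2 needs (1, 1) <= (1, 3) -> finishes; pool += (2, 1) = (3, 4)
  P3 needs (3, 3) <= (3, 4) -> finishes; pool += (0, 3) = (3, 7)
  P7 needs (3, 4) <= (3, 7) -> finishes; pool += (1, 0) = (4, 7)
  P0 needs (2, 4) <= (4, 7) -> finishes; pool += (3, 0) = (7, 7)
  P1 needs (2, 3) <= (7, 7) -> finishes; pool += (1, 0) = (8, 7)
  P8 needs (2, 1) <= (8, 7) -> finishes; pool += (0, 2) = (8, 9)


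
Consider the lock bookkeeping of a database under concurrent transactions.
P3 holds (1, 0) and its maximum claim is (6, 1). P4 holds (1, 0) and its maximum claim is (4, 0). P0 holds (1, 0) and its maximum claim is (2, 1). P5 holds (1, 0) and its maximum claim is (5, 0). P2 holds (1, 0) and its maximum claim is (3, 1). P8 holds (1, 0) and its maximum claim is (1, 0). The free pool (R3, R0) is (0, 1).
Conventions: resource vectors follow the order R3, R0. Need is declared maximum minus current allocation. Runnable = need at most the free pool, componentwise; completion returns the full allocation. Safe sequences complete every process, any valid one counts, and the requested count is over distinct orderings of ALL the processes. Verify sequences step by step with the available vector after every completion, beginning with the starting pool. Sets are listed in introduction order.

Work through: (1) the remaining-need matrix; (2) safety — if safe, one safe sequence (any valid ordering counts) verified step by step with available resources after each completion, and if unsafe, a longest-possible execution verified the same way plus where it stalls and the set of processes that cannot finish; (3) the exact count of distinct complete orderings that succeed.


(1) Outstanding need per process (order R3, R0):
  P3: (5, 1)
  P4: (3, 0)
  P0: (1, 1)
  P5: (4, 0)
  P2: (2, 1)
  P8: (0, 0)
(2) SAFE — a valid safe sequence is P8, P0, P2, P4, P5, P3.
Key observation: the first exact fit in this order is P0 — it needs (1, 1) with (1, 1) free, meeting a requested resource to the last unit.
Step-by-step check:
  pool = (0, 1)
  run P8 (needs (0, 0), free (0, 1)); after release of (1, 0) the pool is (1, 1)
  run P0 (needs (1, 1), free (1, 1)); after release of (1, 0) the pool is (2, 1)
  run P2 (needs (2, 1), free (2, 1)); after release of (1, 0) the pool is (3, 1)
  run P4 (needs (3, 0), free (3, 1)); after release of (1, 0) the pool is (4, 1)
  run P5 (needs (4, 0), free (4, 1)); after release of (1, 0) the pool is (5, 1)
  run P3 (needs (5, 1), free (5, 1)); after release of (1, 0) the pool is (6, 1)
(3) Exactly 1 of the possible complete orderings is a safe sequence.


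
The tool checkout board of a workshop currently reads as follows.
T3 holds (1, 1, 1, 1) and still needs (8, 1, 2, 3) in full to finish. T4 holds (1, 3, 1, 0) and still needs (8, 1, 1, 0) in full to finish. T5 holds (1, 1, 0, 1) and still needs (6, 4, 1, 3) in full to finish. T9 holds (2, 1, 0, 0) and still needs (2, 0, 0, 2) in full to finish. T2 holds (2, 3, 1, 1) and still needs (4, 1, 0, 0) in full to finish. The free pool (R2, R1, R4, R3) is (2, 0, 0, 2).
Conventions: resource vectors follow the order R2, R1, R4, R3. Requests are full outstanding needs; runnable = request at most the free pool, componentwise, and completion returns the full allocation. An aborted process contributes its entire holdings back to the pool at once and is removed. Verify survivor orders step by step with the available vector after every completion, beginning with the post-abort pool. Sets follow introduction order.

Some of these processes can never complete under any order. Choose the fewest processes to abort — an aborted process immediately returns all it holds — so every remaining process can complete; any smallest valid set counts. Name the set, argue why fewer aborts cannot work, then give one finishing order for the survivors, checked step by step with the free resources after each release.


The answer: abort T3.
Key observation: no ordering could ever have run T4 before the abort of T3; with (1, 1, 1, 1) back in the pool it fits at step 4.
No smaller set exists: with zero aborts the deadlock remains.
One survivor order: T9, T2, T5, T4. Check, step by step (post-abort pool first):
  pool = (3, 1, 1, 3)
  run T9 (needs (2, 0, 0, 2), free (3, 1, 1, 3)); after release of (2, 1, 0, 0) the pool is (5, 2, 1, 3)
  run T2 (needs (4, 1, 0, 0), free (5, 2, 1, 3)); after release of (2, 3, 1, 1) the pool is (7, 5, 2, 4)
  run T5 (needs (6, 4, 1, 3), free (7, 5, 2, 4)); after release of (1, 1, 0, 1) the pool is (8, 6, 2, 5)
  run T4 (needs (8, 1, 1, 0), free (8, 6, 2, 5)); after release of (1, 3, 1, 0) the pool is (9, 9, 3, 5)


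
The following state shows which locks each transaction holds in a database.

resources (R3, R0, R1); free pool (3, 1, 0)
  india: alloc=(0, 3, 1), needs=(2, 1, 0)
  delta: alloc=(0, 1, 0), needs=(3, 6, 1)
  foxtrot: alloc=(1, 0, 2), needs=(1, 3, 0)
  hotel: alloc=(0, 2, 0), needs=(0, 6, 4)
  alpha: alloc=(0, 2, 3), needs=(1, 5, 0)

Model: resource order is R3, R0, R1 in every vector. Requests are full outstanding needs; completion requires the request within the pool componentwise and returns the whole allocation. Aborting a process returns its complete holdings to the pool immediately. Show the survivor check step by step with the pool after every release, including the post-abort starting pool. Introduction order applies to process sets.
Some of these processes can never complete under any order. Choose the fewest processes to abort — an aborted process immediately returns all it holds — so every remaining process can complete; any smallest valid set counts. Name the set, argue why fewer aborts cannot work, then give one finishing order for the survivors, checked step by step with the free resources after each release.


The answer: abort hotel.
Key observation: aborting hotel returns (0, 2, 0), and alpha — hopeless before — runs at step 2 with the returned capacity in the pool.
Why nothing smaller works: aborting no one leaves the state deadlocked as given.
One survivor order: india, alpha, delta, foxtrot. Check, step by step (post-abort pool first):
  pool = (3, 3, 0)
  india needs (2, 1, 0) <= (3, 3, 0) -> finishes; pool += (0, 3, 1) = (3, 6, 1)
  alpha needs (1, 5, 0) <= (3, 6, 1) -> finishes; pool += (0, 2, 3) = (3, 8, 4)
  delta needs (3, 6, 1) <= (3, 8, 4) -> finishes; pool += (0, 1, 0) = (3, 9, 4)
  foxtrot needs (1, 3, 0) <= (3, 9, 4) -> finishes; pool += (1, 0, 2) = (4, 9, 6)


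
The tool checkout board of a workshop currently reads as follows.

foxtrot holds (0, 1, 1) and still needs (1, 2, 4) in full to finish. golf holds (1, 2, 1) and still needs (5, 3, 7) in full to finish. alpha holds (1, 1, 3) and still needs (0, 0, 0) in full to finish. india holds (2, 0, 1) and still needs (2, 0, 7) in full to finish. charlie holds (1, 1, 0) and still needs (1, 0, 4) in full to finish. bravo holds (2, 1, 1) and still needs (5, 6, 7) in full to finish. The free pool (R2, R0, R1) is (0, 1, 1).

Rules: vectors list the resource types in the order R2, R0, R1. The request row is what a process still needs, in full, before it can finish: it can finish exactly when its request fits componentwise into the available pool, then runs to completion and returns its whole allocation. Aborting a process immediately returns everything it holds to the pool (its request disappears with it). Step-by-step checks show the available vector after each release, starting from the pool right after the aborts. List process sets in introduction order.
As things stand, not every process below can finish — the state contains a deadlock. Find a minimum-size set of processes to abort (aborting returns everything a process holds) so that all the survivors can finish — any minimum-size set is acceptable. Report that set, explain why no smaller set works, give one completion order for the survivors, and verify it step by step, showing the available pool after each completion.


Abort india and bravo.
Key observation: golf was stuck for good until india and bravo gave back (4, 1, 2); in the order shown it finishes at step 3.
Why nothing smaller works — every single abort fails: foxtrot alone leaves golf blocked (short on R2 and R1); golf alone leaves india blocked (short on R1); alpha alone leaves golf blocked (short on R2 and R1); india alone leaves golf blocked (short on R2 and R1); charlie alone leaves golf blocked (short on R2 and R1); bravo alone leaves golf blocked (short on R2 and R1).
The survivors complete as alpha, foxtrot, golf, charlie. Walking it through (starting from the post-abort pool):
  pool = (4, 2, 3)
  alpha needs (0, 0, 0) <= (4, 2, 3) -> finishes; pool += (1, 1, 3) = (5, 3, 6)
  foxtrot needs (1, 2, 4) <= (5, 3, 6) -> finishes; pool += (0, 1, 1) = (5, 4, 7)
  golf needs (5, 3, 7) <= (5, 4, 7) -> finishes; pool += (1, 2, 1) = (6, 6, 8)
  charlie needs (1, 0, 4) <= (6, 6, 8) -> finishes; pool += (1, 1, 0) = (7, 7, 8)


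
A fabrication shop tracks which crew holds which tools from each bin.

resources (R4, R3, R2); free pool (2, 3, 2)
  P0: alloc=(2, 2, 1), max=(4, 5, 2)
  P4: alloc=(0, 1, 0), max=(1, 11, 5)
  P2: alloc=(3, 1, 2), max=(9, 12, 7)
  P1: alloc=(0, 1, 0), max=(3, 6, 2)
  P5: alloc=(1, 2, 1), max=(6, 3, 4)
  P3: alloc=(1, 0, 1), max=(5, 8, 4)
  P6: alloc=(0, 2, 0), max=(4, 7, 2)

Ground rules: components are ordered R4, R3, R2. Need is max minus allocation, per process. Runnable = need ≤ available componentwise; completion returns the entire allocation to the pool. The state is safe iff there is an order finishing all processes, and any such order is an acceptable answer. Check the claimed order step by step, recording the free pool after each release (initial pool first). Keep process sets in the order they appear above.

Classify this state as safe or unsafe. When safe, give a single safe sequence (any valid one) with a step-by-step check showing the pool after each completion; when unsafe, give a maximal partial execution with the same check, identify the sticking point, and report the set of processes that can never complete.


SAFE, for example via the order P0, P1, P6, P3, P5, P4, P2.
Key observation: P0 marks the first exact bind of the order: its need (2, 3, 1) fits the free (2, 3, 2) with zero slack on a requested resource.
Check, step by step:
  pool = (2, 3, 2)
  run P0 (needs (2, 3, 1), free (2, 3, 2)); after release of (2, 2, 1) the pool is (4, 5, 3)
  run P1 (needs (3, 5, 2), free (4, 5, 3)); after release of (0, 1, 0) the pool is (4, 6, 3)
  run P6 (needs (4, 5, 2), free (4, 6, 3)); after release of (0, 2, 0) the pool is (4, 8, 3)
  run P3 (needs (4, 8, 3), free (4, 8, 3)); after release of (1, 0, 1) the pool is (5, 8, 4)
  run P5 (needs (5, 1, 3), free (5, 8, 4)); after release of (1, 2, 1) the pool is (6, 10, 5)
  run P4 (needs (1, 10, 5), free (6, 10, 5)); after release of (0, 1, 0) the pool is (6, 11, 5)
  run P2 (needs (6, 11, 5), free (6, 11, 5)); after release of (3, 1, 2) the pool is (9, 12, 7)


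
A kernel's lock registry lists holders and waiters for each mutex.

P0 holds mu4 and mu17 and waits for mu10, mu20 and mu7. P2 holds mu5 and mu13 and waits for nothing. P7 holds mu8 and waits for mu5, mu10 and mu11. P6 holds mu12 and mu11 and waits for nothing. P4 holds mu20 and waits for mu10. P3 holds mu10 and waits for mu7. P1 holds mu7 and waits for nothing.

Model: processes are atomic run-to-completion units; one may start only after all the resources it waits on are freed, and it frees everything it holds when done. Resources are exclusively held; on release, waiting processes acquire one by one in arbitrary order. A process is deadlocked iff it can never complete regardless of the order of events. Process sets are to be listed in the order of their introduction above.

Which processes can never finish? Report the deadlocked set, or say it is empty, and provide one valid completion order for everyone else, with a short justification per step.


Nothing here is deadlocked.
Key observation: the wait relation is loop-free; peeling off processes with no waits unwinds the whole state.
A valid finishing order for the others: P1, P2, P3, P4, P6, P0, P7.
Verifying each step:
  P1: no waits; runs immediately, freeing mu7
  P2: no waits; runs immediately, freeing mu5 and mu13
  P3: everything it awaited (mu7) is free; runs, freeing mu10
  P4: everything it awaited (mu10) is free; runs, freeing mu20
  P6: no waits; runs immediately, freeing mu12 and mu11
  P0: everything it awaited (mu10, mu20 and mu7) is free; runs, freeing mu4 and mu17
  P7: everything it awaited (mu5, mu10 and mu11) is free; runs, freeing mu8


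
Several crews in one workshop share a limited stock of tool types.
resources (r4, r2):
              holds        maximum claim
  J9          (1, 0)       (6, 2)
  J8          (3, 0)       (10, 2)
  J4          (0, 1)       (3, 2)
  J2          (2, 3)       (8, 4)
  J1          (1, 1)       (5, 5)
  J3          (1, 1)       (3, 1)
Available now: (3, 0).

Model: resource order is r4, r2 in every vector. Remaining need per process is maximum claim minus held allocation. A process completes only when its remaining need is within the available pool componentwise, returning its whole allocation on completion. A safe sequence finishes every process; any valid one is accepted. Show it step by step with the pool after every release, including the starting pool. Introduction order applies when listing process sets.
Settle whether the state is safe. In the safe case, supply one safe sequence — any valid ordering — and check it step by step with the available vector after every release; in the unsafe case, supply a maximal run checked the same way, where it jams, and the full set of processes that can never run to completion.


UNSAFE.
Key observation: after J3, J4 the pool peaks at (4, 2), and each blocked process is short somewhere: J9 on r4; J8 on r4; J2 on r4; J1 on r2.
Going as far as possible: J3, J4; after that, nothing fits. Walking it through:
  pool = (3, 0)
  J3: need (2, 0) fits (3, 0); releases (1, 1), pool now (4, 1)
  J4: need (3, 1) fits (4, 1); releases (0, 1), pool now (4, 2)
  blocked: J9 wants (5, 2), pool (4, 2) — not enough r4
  blocked: J8 wants (7, 2), pool (4, 2) — not enough r4
  blocked: J2 wants (6, 1), pool (4, 2) — not enough r4
  blocked: J1 wants (4, 4), pool (4, 2) — not enough r2
Permanently blocked: J9, J8, J2 and J1.


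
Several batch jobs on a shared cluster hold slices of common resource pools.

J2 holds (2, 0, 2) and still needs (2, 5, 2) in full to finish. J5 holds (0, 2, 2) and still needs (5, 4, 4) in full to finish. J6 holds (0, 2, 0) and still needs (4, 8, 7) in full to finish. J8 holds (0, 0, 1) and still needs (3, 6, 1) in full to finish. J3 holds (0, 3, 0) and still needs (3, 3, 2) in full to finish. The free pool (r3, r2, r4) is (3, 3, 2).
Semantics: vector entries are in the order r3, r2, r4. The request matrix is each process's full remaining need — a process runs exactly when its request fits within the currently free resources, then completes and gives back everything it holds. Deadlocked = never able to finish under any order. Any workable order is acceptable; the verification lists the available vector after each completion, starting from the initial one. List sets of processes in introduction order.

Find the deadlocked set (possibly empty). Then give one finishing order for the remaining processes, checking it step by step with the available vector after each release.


Nothing here is deadlocked.
Key observation: the pool covers J3 at once, and every later process fits after earlier releases.
The rest can finish in the order J3, J8, J2, J5, J6. Check, step by step:
  pool = (3, 3, 2)
  J3 needs (3, 3, 2) <= (3, 3, 2) -> finishes; pool += (0, 3, 0) = (3, 6, 2)
  J8 needs (3, 6, 1) <= (3, 6, 2) -> finishes; pool += (0, 0, 1) = (3, 6, 3)
  J2 needs (2, 5, 2) <= (3, 6, 3) -> finishes; pool += (2, 0, 2) = (5, 6, 5)
  J5 needs (5, 4, 4) <= (5, 6, 5) -> finishes; pool += (0, 2, 2) = (5, 8, 7)
  J6 needs (4, 8, 7) <= (5, 8, 7) -> finishes; pool += (0, 2, 0) = (5, 10, 7)


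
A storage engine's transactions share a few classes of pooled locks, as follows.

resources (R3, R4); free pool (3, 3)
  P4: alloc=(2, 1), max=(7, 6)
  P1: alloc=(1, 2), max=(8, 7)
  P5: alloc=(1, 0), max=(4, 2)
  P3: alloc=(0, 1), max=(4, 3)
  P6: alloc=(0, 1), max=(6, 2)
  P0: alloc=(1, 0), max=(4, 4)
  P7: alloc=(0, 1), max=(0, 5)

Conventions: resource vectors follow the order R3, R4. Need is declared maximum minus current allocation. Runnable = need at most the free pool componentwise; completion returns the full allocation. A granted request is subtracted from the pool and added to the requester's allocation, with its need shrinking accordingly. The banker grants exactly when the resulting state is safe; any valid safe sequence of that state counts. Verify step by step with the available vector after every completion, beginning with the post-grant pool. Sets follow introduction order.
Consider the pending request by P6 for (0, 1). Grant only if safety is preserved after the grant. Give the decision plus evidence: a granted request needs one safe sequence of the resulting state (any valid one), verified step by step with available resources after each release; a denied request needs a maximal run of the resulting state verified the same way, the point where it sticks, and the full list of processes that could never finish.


DENY — the pretend-granted state is unsafe.
Key observation: after P5, P3 the pool peaks at (4, 3), and each blocked process is short somewhere: P4 on R3, R4; P1 on R3, R4; P6 on R3; P0 on R4; P7 on R4.
On the post-grant state, P5, P3 is a maximal run — nothing extends it. Verifying each step:
  pool = (3, 2)
  run P5 (needs (3, 2), free (3, 2)); after release of (1, 0) the pool is (4, 2)
  run P3 (needs (4, 2), free (4, 2)); after release of (0, 1) the pool is (4, 3)
  P4 still needs (5, 5) but only (4, 3) is free — short on R3 and R4
  P1 still needs (7, 5) but only (4, 3) is free — short on R3 and R4
  P6 still needs (6, 0) but only (4, 3) is free — short on R3
  P0 still needs (3, 4) but only (4, 3) is free — short on R4
  P7 still needs (0, 4) but only (4, 3) is free — short on R4
Processes that could never finish after the grant: P4, P1, P6, P0 and P7.


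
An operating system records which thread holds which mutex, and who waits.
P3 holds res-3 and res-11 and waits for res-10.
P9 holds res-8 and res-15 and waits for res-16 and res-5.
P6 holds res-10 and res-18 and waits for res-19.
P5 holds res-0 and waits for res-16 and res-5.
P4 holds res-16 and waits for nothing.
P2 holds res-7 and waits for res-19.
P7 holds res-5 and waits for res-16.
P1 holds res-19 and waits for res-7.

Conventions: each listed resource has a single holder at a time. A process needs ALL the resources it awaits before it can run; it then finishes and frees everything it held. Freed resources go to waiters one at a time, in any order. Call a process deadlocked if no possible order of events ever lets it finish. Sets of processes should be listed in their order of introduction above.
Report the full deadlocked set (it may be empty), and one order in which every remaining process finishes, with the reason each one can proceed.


The deadlocked set is P3, P6, P2 and P1.
Key observation: along P1 -> P2 -> P1, each member waits on what the next one holds — a deadlock; P3 and P6 wait into the deadlock from upstream.
The rest can finish in the order P4, P7, P5, P9.
Step-by-step check:
  run P4 (it waits on nothing); releases res-16
  run P7 (all its waits — res-16 — are resolved); releases res-5
  run P5 (all its waits — res-16 and res-5 — are resolved); releases res-0
  run P9 (all its waits — res-16 and res-5 — are resolved); releases res-8 and res-15


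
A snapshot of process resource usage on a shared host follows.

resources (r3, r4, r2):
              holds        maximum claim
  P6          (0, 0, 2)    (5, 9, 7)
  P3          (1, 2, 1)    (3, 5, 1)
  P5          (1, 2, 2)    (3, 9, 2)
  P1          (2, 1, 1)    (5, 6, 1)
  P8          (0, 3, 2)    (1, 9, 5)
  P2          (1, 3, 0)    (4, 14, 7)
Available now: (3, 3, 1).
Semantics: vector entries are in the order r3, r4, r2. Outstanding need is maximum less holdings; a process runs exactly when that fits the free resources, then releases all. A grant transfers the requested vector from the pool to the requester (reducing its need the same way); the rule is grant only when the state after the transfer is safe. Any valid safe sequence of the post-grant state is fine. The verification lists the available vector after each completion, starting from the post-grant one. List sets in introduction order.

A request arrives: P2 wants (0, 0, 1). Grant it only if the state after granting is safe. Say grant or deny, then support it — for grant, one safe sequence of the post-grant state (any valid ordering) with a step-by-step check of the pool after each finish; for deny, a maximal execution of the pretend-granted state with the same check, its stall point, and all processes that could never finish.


DENY — the pretend-granted state is unsafe.
Key observation: after P3, P1 the pool peaks at (6, 6, 2), and each blocked process is short somewhere: P6 on r4, r2; P5 on r4; P8 on r2; P2 on r4, r2.
Pretend the grant happened; the run P3, P1 goes as far as possible. Step-by-step check:
  pool = (3, 3, 0)
  P3 needs (2, 3, 0) <= (3, 3, 0) -> finishes; pool += (1, 2, 1) = (4, 5, 1)
  P1 needs (3, 5, 0) <= (4, 5, 1) -> finishes; pool += (2, 1, 1) = (6, 6, 2)
  P6 still needs (5, 9, 5) but only (6, 6, 2) is free — short on r4 and r2
  P5 still needs (2, 7, 0) but only (6, 6, 2) is free — short on r4
  P8 still needs (1, 6, 3) but only (6, 6, 2) is free — short on r2
  P2 still needs (3, 11, 6) but only (6, 6, 2) is free — short on r4 and r2
Processes that could never finish after the grant: P6, P5, P8 and P2.


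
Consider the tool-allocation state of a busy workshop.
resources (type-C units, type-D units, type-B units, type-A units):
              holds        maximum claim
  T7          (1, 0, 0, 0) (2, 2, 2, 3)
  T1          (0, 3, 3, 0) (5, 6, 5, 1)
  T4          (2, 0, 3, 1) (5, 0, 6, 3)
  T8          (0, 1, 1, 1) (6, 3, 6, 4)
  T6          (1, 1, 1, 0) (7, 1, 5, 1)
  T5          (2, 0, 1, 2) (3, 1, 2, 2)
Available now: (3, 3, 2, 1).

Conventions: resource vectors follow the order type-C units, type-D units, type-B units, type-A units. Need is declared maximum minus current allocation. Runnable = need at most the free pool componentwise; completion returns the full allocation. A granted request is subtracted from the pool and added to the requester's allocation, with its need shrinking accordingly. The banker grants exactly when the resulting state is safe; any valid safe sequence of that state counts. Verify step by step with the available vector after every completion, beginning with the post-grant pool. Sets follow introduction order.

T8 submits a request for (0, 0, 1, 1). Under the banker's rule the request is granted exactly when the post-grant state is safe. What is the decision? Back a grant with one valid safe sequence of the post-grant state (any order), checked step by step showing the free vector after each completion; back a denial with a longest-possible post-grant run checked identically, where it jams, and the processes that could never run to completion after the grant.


GRANT. The post-grant state is safe; one safe sequence: T5, T1, T4, T6, T8, T7.
Key observation: granting shrinks the pool to (3, 3, 1, 0), yet T5 still fits and the chain goes through.
Verifying the post-grant state step by step:
  pool = (3, 3, 1, 0)
  T5 needs (1, 1, 1, 0) <= (3, 3, 1, 0) -> finishes; pool += (2, 0, 1, 2) = (5, 3, 2, 2)
  T1 needs (5, 3, 2, 1) <= (5, 3, 2, 2) -> finishes; pool += (0, 3, 3, 0) = (5, 6, 5, 2)
  T4 needs (3, 0, 3, 2) <= (5, 6, 5, 2) -> finishes; pool += (2, 0, 3, 1) = (7, 6, 8, 3)
  T6 needs (6, 0, 4, 1) <= (7, 6, 8, 3) -> finishes; pool += (1, 1, 1, 0) = (8, 7, 9, 3)
  T8 needs (6, 2, 4, 2) <= (8, 7, 9, 3) -> finishes; pool += (0, 1, 2, 2) = (8, 8, 11, 5)
  T7 needs (1, 2, 2, 3) <= (8, 8, 11, 5) -> finishes; pool += (1, 0, 0, 0) = (9, 8, 11, 5)


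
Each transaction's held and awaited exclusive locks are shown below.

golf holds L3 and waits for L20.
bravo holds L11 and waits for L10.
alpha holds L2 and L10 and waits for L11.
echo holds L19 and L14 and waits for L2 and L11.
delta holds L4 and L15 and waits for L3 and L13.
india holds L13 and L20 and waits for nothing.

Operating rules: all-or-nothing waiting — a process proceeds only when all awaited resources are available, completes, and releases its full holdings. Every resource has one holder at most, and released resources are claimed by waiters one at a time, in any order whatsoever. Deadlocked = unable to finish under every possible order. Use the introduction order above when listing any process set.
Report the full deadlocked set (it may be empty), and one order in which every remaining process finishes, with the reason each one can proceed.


Deadlocked set: bravo, alpha and echo.
Key observation: the knot is the closed ring of waits bravo -> alpha -> bravo; echo waits into the deadlock from upstream.
The rest can finish in the order india, golf, delta.
Walking it through:
  india waits on nothing -> runs at once and releases L13 and L20
  run golf (all its waits — L20 — are resolved); releases L3
  run delta (all its waits — L3 and L13 — are resolved); releases L4 and L15


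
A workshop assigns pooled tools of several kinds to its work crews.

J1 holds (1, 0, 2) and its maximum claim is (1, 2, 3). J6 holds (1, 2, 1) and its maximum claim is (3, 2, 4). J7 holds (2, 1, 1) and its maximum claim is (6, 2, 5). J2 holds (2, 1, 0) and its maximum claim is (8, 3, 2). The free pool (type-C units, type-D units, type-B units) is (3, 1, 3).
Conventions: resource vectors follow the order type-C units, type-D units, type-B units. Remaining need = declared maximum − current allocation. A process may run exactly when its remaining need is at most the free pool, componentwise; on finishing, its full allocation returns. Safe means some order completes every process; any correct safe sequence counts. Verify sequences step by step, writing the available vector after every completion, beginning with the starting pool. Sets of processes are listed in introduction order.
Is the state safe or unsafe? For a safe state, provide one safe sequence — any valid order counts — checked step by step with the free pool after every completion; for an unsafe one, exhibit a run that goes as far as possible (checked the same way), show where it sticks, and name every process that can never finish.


SAFE. One safe sequence: J6, J7, J2, J1.
Key observation: the first exact fit in this order is J6 — it needs (2, 0, 3) with (3, 1, 3) free, meeting a requested resource to the last unit.
Step-by-step check:
  pool = (3, 1, 3)
  J6 needs (2, 0, 3) <= (3, 1, 3) -> finishes; pool += (1, 2, 1) = (4, 3, 4)
  J7 needs (4, 1, 4) <= (4, 3, 4) -> finishes; pool += (2, 1, 1) = (6, 4, 5)
  J2 needs (6, 2, 2) <= (6, 4, 5) -> finishes; pool += (2, 1, 0) = (8, 5, 5)
  J1 needs (0, 2, 1) <= (8, 5, 5) -> finishes; pool += (1, 0, 2) = (9, 5, 7)


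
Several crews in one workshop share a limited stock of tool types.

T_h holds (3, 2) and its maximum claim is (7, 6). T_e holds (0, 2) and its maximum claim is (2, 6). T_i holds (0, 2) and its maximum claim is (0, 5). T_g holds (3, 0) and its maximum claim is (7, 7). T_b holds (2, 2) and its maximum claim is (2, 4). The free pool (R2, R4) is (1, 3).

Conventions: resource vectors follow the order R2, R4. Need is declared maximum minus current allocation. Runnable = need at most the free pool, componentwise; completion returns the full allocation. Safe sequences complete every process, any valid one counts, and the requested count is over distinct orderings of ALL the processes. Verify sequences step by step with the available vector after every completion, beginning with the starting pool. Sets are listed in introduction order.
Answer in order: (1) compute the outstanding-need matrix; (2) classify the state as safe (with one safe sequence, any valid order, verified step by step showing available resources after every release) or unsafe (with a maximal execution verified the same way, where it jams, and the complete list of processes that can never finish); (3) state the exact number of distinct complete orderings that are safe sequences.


(1) Remaining need (order R2, R4):
  T_h: (4, 4)
  T_e: (2, 4)
  T_i: (0, 3)
  T_g: (4, 7)
  T_b: (0, 2)
(2) The state is UNSAFE.
Key observation: the pool after T_b, T_e, T_i is (3, 9); every surviving request exceeds it in R2, so progress ends there.
Going as far as possible: T_b, T_e, T_i; after that, nothing fits. Check, step by step:
  pool = (1, 3)
  T_b: need (0, 2) fits (1, 3); releases (2, 2), pool now (3, 5)
  T_e: need (2, 4) fits (3, 5); releases (0, 2), pool now (3, 7)
  T_i: need (0, 3) fits (3, 7); releases (0, 2), pool now (3, 9)
  T_h still needs (4, 4) but only (3, 9) is free — short on R2
  T_g still needs (4, 7) but only (3, 9) is free — short on R2
Processes that can never finish: T_h and T_g.
(3) Exactly 0 of the possible complete orderings are safe sequences.


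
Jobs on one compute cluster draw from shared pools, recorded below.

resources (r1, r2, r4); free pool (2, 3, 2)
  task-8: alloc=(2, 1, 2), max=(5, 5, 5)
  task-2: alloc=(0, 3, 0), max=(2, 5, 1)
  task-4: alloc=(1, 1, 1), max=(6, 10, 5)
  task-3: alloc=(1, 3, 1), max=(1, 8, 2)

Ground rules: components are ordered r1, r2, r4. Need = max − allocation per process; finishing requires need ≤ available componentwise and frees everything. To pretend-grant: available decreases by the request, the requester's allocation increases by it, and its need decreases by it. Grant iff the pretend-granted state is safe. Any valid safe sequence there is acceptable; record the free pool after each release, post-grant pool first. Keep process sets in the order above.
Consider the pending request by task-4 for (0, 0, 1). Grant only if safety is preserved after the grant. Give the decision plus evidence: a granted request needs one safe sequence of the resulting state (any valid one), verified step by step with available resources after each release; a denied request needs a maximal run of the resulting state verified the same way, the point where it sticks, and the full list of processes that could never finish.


DENY: after the grant no complete ordering would exist.
Key observation: the wall is r4: completing task-2, task-3 brings the pool only to (3, 9, 2), and all the rest need more.
After a pretend grant, a maximal execution: task-2, task-3 — then nothing else fits. Walking it through:
  pool = (2, 3, 1)
  run task-2 (needs (2, 2, 1), free (2, 3, 1)); after release of (0, 3, 0) the pool is (2, 6, 1)
  run task-3 (needs (0, 5, 1), free (2, 6, 1)); after release of (1, 3, 1) the pool is (3, 9, 2)
  blocked: task-8 wants (3, 4, 3), pool (3, 9, 2) — not enough r4
  blocked: task-4 wants (5, 9, 3), pool (3, 9, 2) — not enough r1 and r4
Had the request been granted, task-8 and task-4 could never finish.


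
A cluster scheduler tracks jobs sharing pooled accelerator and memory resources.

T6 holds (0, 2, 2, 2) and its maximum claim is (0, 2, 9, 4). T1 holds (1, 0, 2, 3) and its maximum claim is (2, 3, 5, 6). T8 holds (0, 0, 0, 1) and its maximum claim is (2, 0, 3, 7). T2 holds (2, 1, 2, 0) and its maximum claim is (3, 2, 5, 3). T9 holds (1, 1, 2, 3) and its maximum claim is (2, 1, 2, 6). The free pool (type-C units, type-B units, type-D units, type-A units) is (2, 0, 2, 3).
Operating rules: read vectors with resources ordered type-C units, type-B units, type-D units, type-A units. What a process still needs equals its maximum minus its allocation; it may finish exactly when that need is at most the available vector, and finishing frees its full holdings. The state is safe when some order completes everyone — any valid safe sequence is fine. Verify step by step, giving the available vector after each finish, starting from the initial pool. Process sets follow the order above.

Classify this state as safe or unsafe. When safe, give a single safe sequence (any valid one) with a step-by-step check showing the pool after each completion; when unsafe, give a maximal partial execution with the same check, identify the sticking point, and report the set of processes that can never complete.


The state is UNSAFE.
Key observation: after T9, T2, T8 the pool peaks at (5, 2, 6, 7), and each blocked process is short somewhere: T6 on type-D units; T1 on type-B units.
A maximal execution: T9, T2, T8 — then nothing else fits. Step-by-step check:
  pool = (2, 0, 2, 3)
  run T9 (needs (1, 0, 0, 3), free (2, 0, 2, 3)); after release of (1, 1, 2, 3) the pool is (3, 1, 4, 6)
  run T2 (needs (1, 1, 3, 3), free (3, 1, 4, 6)); after release of (2, 1, 2, 0) the pool is (5, 2, 6, 6)
  run T8 (needs (2, 0, 3, 6), free (5, 2, 6, 6)); after release of (0, 0, 0, 1) the pool is (5, 2, 6, 7)
  T6 still needs (0, 0, 7, 2) but only (5, 2, 6, 7) is free — short on type-D units
  T1 still needs (1, 3, 3, 3) but only (5, 2, 6, 7) is free — short on type-B units
Processes that can never finish: T6 and T1.


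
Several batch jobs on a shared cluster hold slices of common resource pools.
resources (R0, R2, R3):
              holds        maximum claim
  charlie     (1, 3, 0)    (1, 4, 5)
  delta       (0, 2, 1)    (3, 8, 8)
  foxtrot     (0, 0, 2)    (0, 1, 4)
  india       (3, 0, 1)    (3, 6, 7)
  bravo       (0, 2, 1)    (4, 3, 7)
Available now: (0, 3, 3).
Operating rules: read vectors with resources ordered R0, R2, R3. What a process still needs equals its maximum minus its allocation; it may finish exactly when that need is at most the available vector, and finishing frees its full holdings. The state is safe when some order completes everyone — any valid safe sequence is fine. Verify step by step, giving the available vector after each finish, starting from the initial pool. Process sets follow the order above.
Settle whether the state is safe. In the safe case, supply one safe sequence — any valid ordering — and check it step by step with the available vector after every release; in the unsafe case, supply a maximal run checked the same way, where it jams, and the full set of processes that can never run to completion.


UNSAFE.
Key observation: once foxtrot, charlie finish, the pool peaks at (1, 6, 5) — and every remaining process still needs more R3 than that.
Going as far as possible: foxtrot, charlie; after that, nothing fits. Check, step by step:
  pool = (0, 3, 3)
  foxtrot: need (0, 1, 2) fits (0, 3, 3); releases (0, 0, 2), pool now (0, 3, 5)
  charlie: need (0, 1, 5) fits (0, 3, 5); releases (1, 3, 0), pool now (1, 6, 5)
  delta still needs (3, 6, 7) but only (1, 6, 5) is free — short on R0 and R3
  india still needs (0, 6, 6) but only (1, 6, 5) is free — short on R3
  bravo still needs (4, 1, 6) but only (1, 6, 5) is free — short on R0 and R3
Never able to finish: delta, india and bravo.


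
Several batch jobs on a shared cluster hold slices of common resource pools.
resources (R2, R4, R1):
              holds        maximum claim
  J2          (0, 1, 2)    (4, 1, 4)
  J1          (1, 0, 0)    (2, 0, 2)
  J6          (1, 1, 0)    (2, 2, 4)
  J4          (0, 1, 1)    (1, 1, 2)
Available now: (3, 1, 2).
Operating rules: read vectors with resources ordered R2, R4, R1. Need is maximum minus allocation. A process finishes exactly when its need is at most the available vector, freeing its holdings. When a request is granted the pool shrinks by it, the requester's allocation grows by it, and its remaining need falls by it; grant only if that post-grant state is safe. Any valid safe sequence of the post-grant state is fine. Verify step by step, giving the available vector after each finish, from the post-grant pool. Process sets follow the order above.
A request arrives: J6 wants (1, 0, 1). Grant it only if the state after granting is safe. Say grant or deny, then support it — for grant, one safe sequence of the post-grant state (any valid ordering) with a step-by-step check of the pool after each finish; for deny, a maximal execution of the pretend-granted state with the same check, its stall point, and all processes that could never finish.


DENY — the pretend-granted state is unsafe.
Key observation: after J4, J1 the pool peaks at (3, 2, 2), and each blocked process is short somewhere: J2 on R2; J6 on R1.
Pretend the grant happened; the run J4, J1 goes as far as possible. Verifying each step:
  pool = (2, 1, 1)
  J4: need (1, 0, 1) fits (2, 1, 1); releases (0, 1, 1), pool now (2, 2, 2)
  J1: need (1, 0, 2) fits (2, 2, 2); releases (1, 0, 0), pool now (3, 2, 2)
  J2 cannot run: need (4, 0, 2) vs free (3, 2, 2) (insufficient R2)
  J6 cannot run: need (0, 1, 3) vs free (3, 2, 2) (insufficient R1)
Processes that could never finish after the grant: J2 and J6.


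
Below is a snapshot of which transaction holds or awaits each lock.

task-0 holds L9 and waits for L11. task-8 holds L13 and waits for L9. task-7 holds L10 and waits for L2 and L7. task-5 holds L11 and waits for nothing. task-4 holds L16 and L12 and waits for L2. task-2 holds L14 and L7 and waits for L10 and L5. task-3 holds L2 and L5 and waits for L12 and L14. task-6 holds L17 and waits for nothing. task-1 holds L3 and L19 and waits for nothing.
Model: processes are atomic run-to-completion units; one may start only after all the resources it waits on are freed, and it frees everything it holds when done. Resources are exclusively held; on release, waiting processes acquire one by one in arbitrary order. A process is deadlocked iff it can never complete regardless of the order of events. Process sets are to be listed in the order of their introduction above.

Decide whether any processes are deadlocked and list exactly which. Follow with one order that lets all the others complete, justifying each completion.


The deadlocked set is task-7, task-4, task-2 and task-3.
Key observation: task-7 -> task-2 -> task-7 is a circular wait — nothing in it can go first; task-4 and task-3 are caught in further circular waits.
A valid finishing order for the others: task-1, task-5, task-0, task-8, task-6.
Walking it through:
  task-1 waits on nothing -> runs at once and releases L3 and L19
  task-5 waits on nothing -> runs at once and releases L11
  run task-0 (all its waits — L11 — are resolved); releases L9
  run task-8 (all its waits — L9 — are resolved); releases L13
  task-6 waits on nothing -> runs at once and releases L17


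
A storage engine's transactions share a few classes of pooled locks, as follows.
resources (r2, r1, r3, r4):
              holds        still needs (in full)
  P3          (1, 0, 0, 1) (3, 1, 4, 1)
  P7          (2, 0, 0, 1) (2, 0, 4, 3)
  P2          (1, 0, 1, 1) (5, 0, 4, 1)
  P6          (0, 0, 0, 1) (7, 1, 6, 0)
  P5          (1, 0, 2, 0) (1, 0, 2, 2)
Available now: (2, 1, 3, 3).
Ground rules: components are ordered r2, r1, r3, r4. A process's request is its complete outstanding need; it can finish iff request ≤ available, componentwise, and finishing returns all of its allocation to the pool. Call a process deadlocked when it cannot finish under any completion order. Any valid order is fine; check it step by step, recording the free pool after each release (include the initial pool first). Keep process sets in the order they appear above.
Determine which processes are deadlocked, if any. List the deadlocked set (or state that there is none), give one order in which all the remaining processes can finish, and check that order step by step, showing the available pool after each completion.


No process is deadlocked.
Key observation: the pool covers P5 at once, and every later process fits after earlier releases.
The rest can finish in the order P5, P7, P3, P2, P6. Walking it through:
  pool = (2, 1, 3, 3)
  P5 needs (1, 0, 2, 2) <= (2, 1, 3, 3) -> finishes; pool += (1, 0, 2, 0) = (3, 1, 5, 3)
  P7 needs (2, 0, 4, 3) <= (3, 1, 5, 3) -> finishes; pool += (2, 0, 0, 1) = (5, 1, 5, 4)
  P3 needs (3, 1, 4, 1) <= (5, 1, 5, 4) -> finishes; pool += (1, 0, 0, 1) = (6, 1, 5, 5)
  P2 needs (5, 0, 4, 1) <= (6, 1, 5, 5) -> finishes; pool += (1, 0, 1, 1) = (7, 1, 6, 6)
  P6 needs (7, 1, 6, 0) <= (7, 1, 6, 6) -> finishes; pool += (0, 0, 0, 1) = (7, 1, 6, 7)
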